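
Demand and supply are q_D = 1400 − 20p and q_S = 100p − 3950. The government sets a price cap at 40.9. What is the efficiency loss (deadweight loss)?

4070.08

In inverse form: demand p = 70 − 0.05q, supply p = 39.5 + 0.01q.
Competitive equilibrium: 70 − 0.05q = 39.5 + 0.01q → q* = 508.3333, p* = 44.5833.
At the ceiling p = 40.9, quantity supplied = (40.9 − 39.5)/0.01 = 140.
Willingness to pay at q' = 140: 70 − 0.05·140 = 63.
Δq = 508.3333 − 140 = 368.3333; wedge = 63 − 40.9 = 22.1.
Deadweight loss = ½ × 368.3333 × 22.1 = 4070.08.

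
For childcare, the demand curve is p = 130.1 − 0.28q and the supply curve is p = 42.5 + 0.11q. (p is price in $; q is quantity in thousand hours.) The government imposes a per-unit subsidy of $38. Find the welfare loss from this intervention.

Competitive equilibrium: 130.1 − 0.28q = 42.5 + 0.11q → q* = 224.6154, p* = 67.2077.
The subsidy lowers effective supply by 38: p = 4.5 + 0.11q.
New quantity: 130.1 − 0.28q = 4.5 + 0.11q → q' = 322.0513.
Overproduction Δq = 322.0513 − 224.6154 = 97.4359; wedge = subsidy = 38.
Deadweight loss = ½ × 97.4359 × 38 = $1851.28 thousand.

$1851.28 thousand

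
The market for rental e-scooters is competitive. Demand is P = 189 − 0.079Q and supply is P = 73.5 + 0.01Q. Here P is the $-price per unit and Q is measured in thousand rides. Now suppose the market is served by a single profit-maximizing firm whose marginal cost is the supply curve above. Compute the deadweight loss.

Competitive equilibrium: 189 − 0.079Q = 73.5 + 0.01Q → Q* = 1297.7528, P* = 86.4775.
Marginal revenue: MR = 189 − 0.158Q. Set MR = MC: 189 − 0.158Q = 73.5 + 0.01Q → Q_m = 687.5.
Price P_m = 189 − 0.079·687.5 = 134.6875; MC(Q_m) = 73.5 + 0.01·687.5 = 80.375.
Competitive Q* = 1297.7528, so ΔQ = 610.2528; wedge = 134.6875 − 80.375 = 54.3125.
Welfare loss = ½ × 610.2528 × 54.3125 = $16572.18 thousand.

$16572.18 thousand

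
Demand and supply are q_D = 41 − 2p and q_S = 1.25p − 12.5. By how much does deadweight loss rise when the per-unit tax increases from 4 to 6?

7.69

In inverse form: demand p = 20.5 − 0.5q, supply p = 10 + 0.8q.
Competitive equilibrium: 20.5 − 0.5q = 10 + 0.8q → q* = 8.0769, p* = 16.4615.
For a per-unit tax t: Δq = t/1.3, so DWL = ½·t·(t/1.3) = t²/2.6.
At t = 4: DWL = 6.154. At t = 6: DWL = 13.846.
Increase = 13.846 − 6.154 = 7.69.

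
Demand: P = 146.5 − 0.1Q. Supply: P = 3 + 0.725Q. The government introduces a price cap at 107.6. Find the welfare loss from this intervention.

362.97

Competitive equilibrium: 146.5 − 0.1Q = 3 + 0.725Q → Q* = 173.9394, P* = 129.1061.
At the ceiling P = 107.6, quantity supplied = (107.6 − 3)/0.725 = 144.2759.
Willingness to pay at Q' = 144.2759: 146.5 − 0.1·144.2759 = 132.0724.
ΔQ = 173.9394 − 144.2759 = 29.6635; wedge = 132.0724 − 107.6 = 24.4724.
Welfare loss = ½ × 29.6635 × 24.4724 = 362.97.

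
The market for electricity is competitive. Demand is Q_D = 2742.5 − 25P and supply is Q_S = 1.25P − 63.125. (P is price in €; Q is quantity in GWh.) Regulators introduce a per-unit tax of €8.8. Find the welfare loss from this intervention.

€46.10

In inverse form: demand P = 109.7 − 0.04Q, supply P = 50.5 + 0.8Q.
Competitive equilibrium: 109.7 − 0.04Q = 50.5 + 0.8Q → Q* = 70.4762, P* = 106.881.
With the tax, the buyer price exceeds the seller price by 8.8: (109.7 − 0.04Q) − (50.5 + 0.8Q) = 8.8 → Q' = 60.
ΔQ = 70.4762 − 60 = 10.4762; the wedge equals the tax, 8.8.
DWL = ½ × 10.4762 × 8.8 = €46.10.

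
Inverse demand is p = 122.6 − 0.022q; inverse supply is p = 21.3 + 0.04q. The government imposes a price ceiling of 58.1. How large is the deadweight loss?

Competitive equilibrium: 122.6 − 0.022q = 21.3 + 0.04q → q* = 1633.87097, p* = 86.65484.
At the ceiling p = 58.1, quantity supplied = (58.1 − 21.3)/0.04 = 920.
Willingness to pay at q' = 920: 122.6 − 0.022·920 = 102.36.
Δq = 1633.87097 − 920 = 713.87097; wedge = 102.36 − 58.1 = 44.26.
Welfare loss = ½ × 713.87097 × 44.26 = 15797.96.

15797.96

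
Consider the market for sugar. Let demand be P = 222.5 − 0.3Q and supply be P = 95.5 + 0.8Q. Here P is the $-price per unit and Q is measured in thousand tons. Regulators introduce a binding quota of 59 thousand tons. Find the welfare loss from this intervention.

$1752.91 thousand

Competitive equilibrium: 222.5 − 0.3Q = 95.5 + 0.8Q → Q* = 115.4545, P* = 187.8636.
At Q = 59: demand price = 222.5 − 0.3·59 = 204.8; supply price = 95.5 + 0.8·59 = 142.7.
ΔQ = 115.4545 − 59 = 56.4545; wedge = 204.8 − 142.7 = 62.1.
DWL = ½ × 56.4545 × 62.1 = $1752.91 thousand.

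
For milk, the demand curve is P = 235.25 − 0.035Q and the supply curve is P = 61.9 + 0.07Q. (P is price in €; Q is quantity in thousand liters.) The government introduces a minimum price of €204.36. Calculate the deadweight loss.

€30996.49 thousand

Competitive equilibrium: 235.25 − 0.035Q = 61.9 + 0.07Q → Q* = 1650.9524, P* = 177.4667.
At the floor P = 204.36, quantity demanded = (235.25 − 204.36)/0.035 = 882.5714.
Sellers' marginal cost at Q' = 882.5714: 61.9 + 0.07·882.5714 = 123.68.
ΔQ = 1650.9524 − 882.5714 = 768.381; wedge = 204.36 − 123.68 = 80.68.
The triangle = ½ × 768.381 × 80.68 = €30996.49 thousand.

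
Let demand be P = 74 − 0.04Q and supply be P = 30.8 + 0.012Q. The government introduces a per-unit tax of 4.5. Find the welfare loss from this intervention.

194.71

Competitive equilibrium: 74 − 0.04Q = 30.8 + 0.012Q → Q* = 830.7692, P* = 40.7692.
With the tax, the buyer price exceeds the seller price by 4.5: (74 − 0.04Q) − (30.8 + 0.012Q) = 4.5 → Q' = 744.2308.
ΔQ = 830.7692 − 744.2308 = 86.5384; the wedge equals the tax, 4.5.
The triangle = ½ × 86.5384 × 4.5 = 194.71.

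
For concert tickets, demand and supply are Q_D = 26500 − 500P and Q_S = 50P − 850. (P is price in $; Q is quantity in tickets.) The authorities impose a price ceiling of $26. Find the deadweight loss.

In inverse form: demand P = 53 − 0.002Q, supply P = 17 + 0.02Q.
Competitive equilibrium: 53 − 0.002Q = 17 + 0.02Q → Q* = 1636.36364, P* = 49.72727.
At the ceiling P = 26, quantity supplied = (26 − 17)/0.02 = 450.
Willingness to pay at Q' = 450: 53 − 0.002·450 = 52.1.
ΔQ = 1636.36364 − 450 = 1186.36364; wedge = 52.1 − 26 = 26.1.
Welfare loss = ½ × 1186.36364 × 26.1 = $15482.05.

$15482.05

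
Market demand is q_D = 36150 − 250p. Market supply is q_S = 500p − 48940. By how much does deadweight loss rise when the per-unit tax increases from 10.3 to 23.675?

In inverse form: demand p = 144.6 − 0.004q, supply p = 97.88 + 0.002q.
Competitive equilibrium: 144.6 − 0.004q = 97.88 + 0.002q → q* = 7786.6667, p* = 113.4533.
For a per-unit tax t: Δq = t/0.006, so DWL = ½·t·(t/0.006) = t²/0.012.
At t = 10.3: DWL = 8840.833. At t = 23.675: DWL = 46708.802.
Increase = 46708.802 − 8840.833 = 37867.97.

37867.97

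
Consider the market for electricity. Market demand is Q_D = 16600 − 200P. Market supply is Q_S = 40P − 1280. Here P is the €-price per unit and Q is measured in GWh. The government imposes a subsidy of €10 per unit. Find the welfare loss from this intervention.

In inverse form: demand P = 83 − 0.005Q, supply P = 32 + 0.025Q.
Competitive equilibrium: 83 − 0.005Q = 32 + 0.025Q → Q* = 1700, P* = 74.5.
The subsidy lowers effective supply by 10: P = 22 + 0.025Q.
New quantity: 83 − 0.005Q = 22 + 0.025Q → Q' = 2033.3333.
Overproduction ΔQ = 2033.3333 − 1700 = 333.3333; wedge = subsidy = 10.
Welfare loss = ½ × 333.3333 × 10 = €1666.67.

€1666.67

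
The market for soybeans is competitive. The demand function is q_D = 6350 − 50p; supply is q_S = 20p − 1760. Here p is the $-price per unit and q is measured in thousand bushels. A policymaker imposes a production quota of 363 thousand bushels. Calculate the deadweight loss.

$1319.20 thousand

In inverse form: demand p = 127 − 0.02q, supply p = 88 + 0.05q.
Competitive equilibrium: 127 − 0.02q = 88 + 0.05q → q* = 557.1429, p* = 115.8571.
At q = 363: demand price = 127 − 0.02·363 = 119.74; supply price = 88 + 0.05·363 = 106.15.
Δq = 557.1429 − 363 = 194.1429; wedge = 119.74 − 106.15 = 13.59.
Deadweight loss = ½ × 194.1429 × 13.59 = $1319.20 thousand.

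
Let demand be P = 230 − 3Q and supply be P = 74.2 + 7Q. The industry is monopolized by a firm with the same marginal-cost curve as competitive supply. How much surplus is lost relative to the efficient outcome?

Competitive equilibrium: 230 − 3Q = 74.2 + 7Q → Q* = 15.58, P* = 183.26.
Marginal revenue: MR = 230 − 6Q. Set MR = MC: 230 − 6Q = 74.2 + 7Q → Q_m = 11.9846.
Price P_m = 230 − 3·11.9846 = 194.0462; MC(Q_m) = 74.2 + 7·11.9846 = 158.0922.
Competitive Q* = 15.58, so ΔQ = 3.5954; wedge = 194.0462 − 158.0922 = 35.954.
DWL = ½ × 3.5954 × 35.954 = 64.63.

64.63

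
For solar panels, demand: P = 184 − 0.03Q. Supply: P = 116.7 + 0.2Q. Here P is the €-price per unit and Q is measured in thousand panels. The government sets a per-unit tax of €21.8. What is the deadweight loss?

Competitive equilibrium: 184 − 0.03Q = 116.7 + 0.2Q → Q* = 292.6087, P* = 175.2217.
With the tax, the buyer price exceeds the seller price by 21.8: (184 − 0.03Q) − (116.7 + 0.2Q) = 21.8 → Q' = 197.8261.
ΔQ = 292.6087 − 197.8261 = 94.7826; the wedge equals the tax, 21.8.
DWL = ½ × 94.7826 × 21.8 = €1033.13 thousand.

€1033.13 thousand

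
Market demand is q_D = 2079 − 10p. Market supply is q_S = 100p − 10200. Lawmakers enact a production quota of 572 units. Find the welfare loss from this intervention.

8396.73

In inverse form: demand p = 207.9 − 0.1q, supply p = 102 + 0.01q.
Competitive equilibrium: 207.9 − 0.1q = 102 + 0.01q → q* = 962.7273, p* = 111.6273.
At q = 572: demand price = 207.9 − 0.1·572 = 150.7; supply price = 102 + 0.01·572 = 107.72.
Δq = 962.7273 − 572 = 390.7273; wedge = 150.7 − 107.72 = 42.98.
Welfare loss = ½ × 390.7273 × 42.98 = 8396.73.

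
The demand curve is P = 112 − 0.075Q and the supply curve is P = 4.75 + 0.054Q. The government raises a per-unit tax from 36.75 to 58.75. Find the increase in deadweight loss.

Competitive equilibrium: 112 − 0.075Q = 4.75 + 0.054Q → Q* = 831.3953, P* = 49.6453.
For a per-unit tax t: ΔQ = t/0.129, so DWL = ½·t·(t/0.129) = t²/0.258.
At t = 36.75: DWL = 5234.738. At t = 58.75: DWL = 13378.149.
Increase = 13378.149 − 5234.738 = 8143.41.

8143.41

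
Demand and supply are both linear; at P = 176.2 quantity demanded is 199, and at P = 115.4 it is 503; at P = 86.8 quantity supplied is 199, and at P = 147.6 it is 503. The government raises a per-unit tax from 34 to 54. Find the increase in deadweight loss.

2200

Demand slope = (115.4 − 176.2)/(503 − 199) = −0.2, so P = 216 − 0.2Q.
Supply slope = (147.6 − 86.8)/(503 − 199) = 0.2, so P = 47 + 0.2Q.
Competitive equilibrium: 216 − 0.2Q = 47 + 0.2Q → Q* = 422.5, P* = 131.5.
For a per-unit tax t: ΔQ = t/0.4, so DWL = ½·t·(t/0.4) = t²/0.8.
At t = 34: DWL = 1445. At t = 54: DWL = 3645.
Increase = 3645 − 1445 = 2200.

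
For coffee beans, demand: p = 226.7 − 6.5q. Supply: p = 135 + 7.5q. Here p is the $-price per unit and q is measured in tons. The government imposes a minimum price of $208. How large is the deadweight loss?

Competitive equilibrium: 226.7 − 6.5q = 135 + 7.5q → q* = 6.55, p* = 184.125.
At the floor p = 208, quantity demanded = (226.7 − 208)/6.5 = 2.8769.
Sellers' marginal cost at q' = 2.8769: 135 + 7.5·2.8769 = 156.5768.
Δq = 6.55 − 2.8769 = 3.6731; wedge = 208 − 156.5768 = 51.4232.
Deadweight loss = ½ × 3.6731 × 51.4232 = $94.44.

$94.44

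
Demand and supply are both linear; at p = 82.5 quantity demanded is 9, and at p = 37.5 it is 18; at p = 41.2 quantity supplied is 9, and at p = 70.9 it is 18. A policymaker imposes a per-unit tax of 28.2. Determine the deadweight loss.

47.91

Demand slope = (37.5 − 82.5)/(18 − 9) = −5, so p = 127.5 − 5q.
Supply slope = (70.9 − 41.2)/(18 − 9) = 3.3, so p = 11.5 + 3.3q.
Competitive equilibrium: 127.5 − 5q = 11.5 + 3.3q → q* = 13.9759, p* = 57.6205.
With the tax, the buyer price exceeds the seller price by 28.2: (127.5 − 5q) − (11.5 + 3.3q) = 28.2 → q' = 10.5783.
Δq = 13.9759 − 10.5783 = 3.3976; the wedge equals the tax, 28.2.
The triangle = ½ × 3.3976 × 28.2 = 47.91.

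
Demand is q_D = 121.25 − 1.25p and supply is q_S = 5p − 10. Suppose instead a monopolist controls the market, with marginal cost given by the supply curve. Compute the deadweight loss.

In inverse form: demand p = 97 − 0.8q, supply p = 2 + 0.2q.
Competitive equilibrium: 97 − 0.8q = 2 + 0.2q → q* = 95, p* = 21.
Marginal revenue: MR = 97 − 1.6q. Set MR = MC: 97 − 1.6q = 2 + 0.2q → q_m = 52.7778.
Price p_m = 97 − 0.8·52.7778 = 54.7778; MC(q_m) = 2 + 0.2·52.7778 = 12.5556.
Competitive q* = 95, so Δq = 42.2222; wedge = 54.7778 − 12.5556 = 42.2222.
DWL = ½ × 42.2222 × 42.2222 = 891.36.

891.36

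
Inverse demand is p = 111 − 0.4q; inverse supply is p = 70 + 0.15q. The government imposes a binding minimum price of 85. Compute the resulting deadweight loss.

Competitive equilibrium: 111 − 0.4q = 70 + 0.15q → q* = 74.5455, p* = 81.1818.
At the floor p = 85, quantity demanded = (111 − 85)/0.4 = 65.
Sellers' marginal cost at q' = 65: 70 + 0.15·65 = 79.75.
Δq = 74.5455 − 65 = 9.5455; wedge = 85 − 79.75 = 5.25.
Welfare loss = ½ × 9.5455 × 5.25 = 25.06.

25.06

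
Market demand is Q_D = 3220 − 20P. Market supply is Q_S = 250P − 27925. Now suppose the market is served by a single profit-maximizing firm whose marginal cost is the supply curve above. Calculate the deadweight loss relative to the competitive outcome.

In inverse form: demand P = 161 − 0.05Q, supply P = 111.7 + 0.004Q.
Competitive equilibrium: 161 − 0.05Q = 111.7 + 0.004Q → Q* = 912.96296, P* = 115.35185.
Marginal revenue: MR = 161 − 0.1Q. Set MR = MC: 161 − 0.1Q = 111.7 + 0.004Q → Q_m = 474.03846.
Price P_m = 161 − 0.05·474.03846 = 137.29808; MC(Q_m) = 111.7 + 0.004·474.03846 = 113.59615.
Competitive Q* = 912.96296, so ΔQ = 438.9245; wedge = 137.29808 − 113.59615 = 23.70193.
DWL = ½ × 438.9245 × 23.70193 = 5201.68.

5201.68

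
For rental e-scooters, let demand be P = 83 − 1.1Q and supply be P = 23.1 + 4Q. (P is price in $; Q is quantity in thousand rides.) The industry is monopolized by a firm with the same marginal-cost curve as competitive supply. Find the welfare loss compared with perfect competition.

$11.07 thousand

Competitive equilibrium: 83 − 1.1Q = 23.1 + 4Q → Q* = 11.7451, P* = 70.0804.
Marginal revenue: MR = 83 − 2.2Q. Set MR = MC: 83 − 2.2Q = 23.1 + 4Q → Q_m = 9.6613.
Price P_m = 83 − 1.1·9.6613 = 72.3726; MC(Q_m) = 23.1 + 4·9.6613 = 61.7452.
Competitive Q* = 11.7451, so ΔQ = 2.0838; wedge = 72.3726 − 61.7452 = 10.6274.
DWL = ½ × 2.0838 × 10.6274 = $11.07 thousand.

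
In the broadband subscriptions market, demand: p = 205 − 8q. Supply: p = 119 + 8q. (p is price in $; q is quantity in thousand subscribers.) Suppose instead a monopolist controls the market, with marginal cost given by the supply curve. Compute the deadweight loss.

Competitive equilibrium: 205 − 8q = 119 + 8q → q* = 5.375, p* = 162.
Marginal revenue: MR = 205 − 16q. Set MR = MC: 205 − 16q = 119 + 8q → q_m = 3.5833.
Price p_m = 205 − 8·3.5833 = 176.3336; MC(q_m) = 119 + 8·3.5833 = 147.6664.
Competitive q* = 5.375, so Δq = 1.7917; wedge = 176.3336 − 147.6664 = 28.6672.
Deadweight loss = ½ × 1.7917 × 28.6672 = $25.68 thousand.

$25.68 thousand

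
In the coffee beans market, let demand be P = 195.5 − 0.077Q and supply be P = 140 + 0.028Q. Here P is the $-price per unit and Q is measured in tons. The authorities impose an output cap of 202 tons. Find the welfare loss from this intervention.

Competitive equilibrium: 195.5 − 0.077Q = 140 + 0.028Q → Q* = 528.5714, P* = 154.8.
At Q = 202: demand price = 195.5 − 0.077·202 = 179.946; supply price = 140 + 0.028·202 = 145.656.
ΔQ = 528.5714 − 202 = 326.5714; wedge = 179.946 − 145.656 = 34.29.
The triangle = ½ × 326.5714 × 34.29 = $5599.07.

$5599.07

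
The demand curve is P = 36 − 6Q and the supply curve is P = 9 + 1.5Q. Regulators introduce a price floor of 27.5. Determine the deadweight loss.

17.88

Competitive equilibrium: 36 − 6Q = 9 + 1.5Q → Q* = 3.6, P* = 14.4.
At the floor P = 27.5, quantity demanded = (36 − 27.5)/6 = 1.4167.
Sellers' marginal cost at Q' = 1.4167: 9 + 1.5·1.4167 = 11.1251.
ΔQ = 3.6 − 1.4167 = 2.1833; wedge = 27.5 − 11.1251 = 16.3749.
Deadweight loss = ½ × 2.1833 × 16.3749 = 17.88.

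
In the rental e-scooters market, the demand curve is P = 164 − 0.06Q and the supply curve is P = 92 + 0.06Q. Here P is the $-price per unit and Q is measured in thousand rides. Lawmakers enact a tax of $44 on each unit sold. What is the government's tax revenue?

$10266.67 thousand

Competitive equilibrium: 164 − 0.06Q = 92 + 0.06Q → Q* = 600, P* = 128.
With the tax, the buyer price exceeds the seller price by 44: (164 − 0.06Q) − (92 + 0.06Q) = 44 → Q' = 233.3333.
Tax revenue = 44 × 233.3333 = $10266.67 thousand.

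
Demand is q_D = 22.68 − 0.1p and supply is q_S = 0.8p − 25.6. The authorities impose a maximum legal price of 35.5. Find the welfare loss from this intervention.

1185.20

In inverse form: demand p = 226.8 − 10q, supply p = 32 + 1.25q.
Competitive equilibrium: 226.8 − 10q = 32 + 1.25q → q* = 17.3156, p* = 53.6444.
At the ceiling p = 35.5, quantity supplied = (35.5 − 32)/1.25 = 2.8.
Willingness to pay at q' = 2.8: 226.8 − 10·2.8 = 198.8.
Δq = 17.3156 − 2.8 = 14.5156; wedge = 198.8 − 35.5 = 163.3.
Deadweight loss = ½ × 14.5156 × 163.3 = 1185.20.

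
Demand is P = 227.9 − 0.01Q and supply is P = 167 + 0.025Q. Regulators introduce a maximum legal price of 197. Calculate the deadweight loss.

Competitive equilibrium: 227.9 − 0.01Q = 167 + 0.025Q → Q* = 1740, P* = 210.5.
At the ceiling P = 197, quantity supplied = (197 − 167)/0.025 = 1200.
Willingness to pay at Q' = 1200: 227.9 − 0.01·1200 = 215.9.
ΔQ = 1740 − 1200 = 540; wedge = 215.9 − 197 = 18.9.
DWL = ½ × 540 × 18.9 = 5103.

5103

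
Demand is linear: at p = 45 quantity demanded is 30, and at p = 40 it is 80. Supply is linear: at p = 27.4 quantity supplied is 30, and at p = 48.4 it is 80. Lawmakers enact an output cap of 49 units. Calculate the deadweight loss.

57.31

Demand slope = (40 − 45)/(80 − 30) = −0.1, so p = 48 − 0.1q.
Supply slope = (48.4 − 27.4)/(80 − 30) = 0.42, so p = 14.8 + 0.42q.
Competitive equilibrium: 48 − 0.1q = 14.8 + 0.42q → q* = 63.8462, p* = 41.6154.
At q = 49: demand price = 48 − 0.1·49 = 43.1; supply price = 14.8 + 0.42·49 = 35.38.
Δq = 63.8462 − 49 = 14.8462; wedge = 43.1 − 35.38 = 7.72.
The triangle = ½ × 14.8462 × 7.72 = 57.31.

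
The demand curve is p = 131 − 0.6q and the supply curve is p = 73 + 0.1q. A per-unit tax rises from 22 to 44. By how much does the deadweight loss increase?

Competitive equilibrium: 131 − 0.6q = 73 + 0.1q → q* = 82.8571, p* = 81.2857.
For a per-unit tax t: Δq = t/0.7, so DWL = ½·t·(t/0.7) = t²/1.4.
At t = 22: DWL = 345.714. At t = 44: DWL = 1382.857.
Increase = 1382.857 − 345.714 = 1037.14.

1037.14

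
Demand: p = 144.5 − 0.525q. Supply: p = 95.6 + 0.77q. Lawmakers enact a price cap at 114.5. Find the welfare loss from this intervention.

Competitive equilibrium: 144.5 − 0.525q = 95.6 + 0.77q → q* = 37.7606, p* = 124.6757.
At the ceiling p = 114.5, quantity supplied = (114.5 − 95.6)/0.77 = 24.5455.
Willingness to pay at q' = 24.5455: 144.5 − 0.525·24.5455 = 131.6136.
Δq = 37.7606 − 24.5455 = 13.2151; wedge = 131.6136 − 114.5 = 17.1136.
DWL = ½ × 13.2151 × 17.1136 = 113.08.

113.08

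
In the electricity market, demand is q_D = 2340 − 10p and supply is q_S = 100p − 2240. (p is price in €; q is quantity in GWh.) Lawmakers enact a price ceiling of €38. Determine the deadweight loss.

In inverse form: demand p = 234 − 0.1q, supply p = 22.4 + 0.01q.
Competitive equilibrium: 234 − 0.1q = 22.4 + 0.01q → q* = 1923.6364, p* = 41.6364.
At the ceiling p = 38, quantity supplied = (38 − 22.4)/0.01 = 1560.
Willingness to pay at q' = 1560: 234 − 0.1·1560 = 78.
Δq = 1923.6364 − 1560 = 363.6364; wedge = 78 − 38 = 40.
Deadweight loss = ½ × 363.6364 × 40 = €7272.73.

€7272.73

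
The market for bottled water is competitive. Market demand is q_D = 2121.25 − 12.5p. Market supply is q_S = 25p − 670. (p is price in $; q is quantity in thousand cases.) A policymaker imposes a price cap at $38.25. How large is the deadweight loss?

In inverse form: demand p = 169.7 − 0.08q, supply p = 26.8 + 0.04q.
Competitive equilibrium: 169.7 − 0.08q = 26.8 + 0.04q → q* = 1190.8333, p* = 74.4333.
At the ceiling p = 38.25, quantity supplied = (38.25 − 26.8)/0.04 = 286.25.
Willingness to pay at q' = 286.25: 169.7 − 0.08·286.25 = 146.8.
Δq = 1190.8333 − 286.25 = 904.5833; wedge = 146.8 − 38.25 = 108.55.
DWL = ½ × 904.5833 × 108.55 = $49096.26 thousand.

$49096.26 thousand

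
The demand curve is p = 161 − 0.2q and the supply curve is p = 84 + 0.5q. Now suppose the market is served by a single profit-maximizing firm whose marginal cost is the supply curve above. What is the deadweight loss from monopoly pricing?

209.14

Competitive equilibrium: 161 − 0.2q = 84 + 0.5q → q* = 110, p* = 139.
Marginal revenue: MR = 161 − 0.4q. Set MR = MC: 161 − 0.4q = 84 + 0.5q → q_m = 85.5556.
Price p_m = 161 − 0.2·85.5556 = 143.8889; MC(q_m) = 84 + 0.5·85.5556 = 126.7778.
Competitive q* = 110, so Δq = 24.4444; wedge = 143.8889 − 126.7778 = 17.1111.
Deadweight loss = ½ × 24.4444 × 17.1111 = 209.14.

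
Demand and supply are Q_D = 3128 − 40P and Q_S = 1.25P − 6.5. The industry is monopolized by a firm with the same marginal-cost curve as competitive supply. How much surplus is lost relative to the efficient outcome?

2.79

In inverse form: demand P = 78.2 − 0.025Q, supply P = 5.2 + 0.8Q.
Competitive equilibrium: 78.2 − 0.025Q = 5.2 + 0.8Q → Q* = 88.4848, P* = 75.9879.
Marginal revenue: MR = 78.2 − 0.05Q. Set MR = MC: 78.2 − 0.05Q = 5.2 + 0.8Q → Q_m = 85.8824.
Price P_m = 78.2 − 0.025·85.8824 = 76.0529; MC(Q_m) = 5.2 + 0.8·85.8824 = 73.9059.
Competitive Q* = 88.4848, so ΔQ = 2.6024; wedge = 76.0529 − 73.9059 = 2.147.
Welfare loss = ½ × 2.6024 × 2.147 = 2.79.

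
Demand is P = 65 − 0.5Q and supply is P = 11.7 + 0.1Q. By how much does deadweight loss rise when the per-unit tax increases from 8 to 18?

Competitive equilibrium: 65 − 0.5Q = 11.7 + 0.1Q → Q* = 88.8333, P* = 20.5833.
For a per-unit tax t: ΔQ = t/0.6, so DWL = ½·t·(t/0.6) = t²/1.2.
At t = 8: DWL = 53.333. At t = 18: DWL = 270.
Increase = 270 − 53.333 = 216.67.

216.67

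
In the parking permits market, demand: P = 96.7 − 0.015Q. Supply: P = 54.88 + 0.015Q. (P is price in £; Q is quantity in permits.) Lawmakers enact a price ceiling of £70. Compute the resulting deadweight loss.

£2234.94

Competitive equilibrium: 96.7 − 0.015Q = 54.88 + 0.015Q → Q* = 1394, P* = 75.79.
At the ceiling P = 70, quantity supplied = (70 − 54.88)/0.015 = 1008.
Willingness to pay at Q' = 1008: 96.7 − 0.015·1008 = 81.58.
ΔQ = 1394 − 1008 = 386; wedge = 81.58 − 70 = 11.58.
DWL = ½ × 386 × 11.58 = £2234.94.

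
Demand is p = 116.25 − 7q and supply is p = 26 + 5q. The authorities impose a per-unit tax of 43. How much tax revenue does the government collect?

Competitive equilibrium: 116.25 − 7q = 26 + 5q → q* = 7.5208, p* = 63.6042.
With the tax, the buyer price exceeds the seller price by 43: (116.25 − 7q) − (26 + 5q) = 43 → q' = 3.9375.
Tax revenue = 43 × 3.9375 = 169.31.

169.31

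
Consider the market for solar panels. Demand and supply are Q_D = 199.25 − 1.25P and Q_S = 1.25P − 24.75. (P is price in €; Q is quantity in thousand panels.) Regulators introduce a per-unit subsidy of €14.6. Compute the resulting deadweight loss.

In inverse form: demand P = 159.4 − 0.8Q, supply P = 19.8 + 0.8Q.
Competitive equilibrium: 159.4 − 0.8Q = 19.8 + 0.8Q → Q* = 87.25, P* = 89.6.
The subsidy lowers effective supply by 14.6: P = 5.2 + 0.8Q.
New quantity: 159.4 − 0.8Q = 5.2 + 0.8Q → Q' = 96.375.
Overproduction ΔQ = 96.375 − 87.25 = 9.125; wedge = subsidy = 14.6.
DWL = ½ × 9.125 × 14.6 = €66.61 thousand.

€66.61 thousand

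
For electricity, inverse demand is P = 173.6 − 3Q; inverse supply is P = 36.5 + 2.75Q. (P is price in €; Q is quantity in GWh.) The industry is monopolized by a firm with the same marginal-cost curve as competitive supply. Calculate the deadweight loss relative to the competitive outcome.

Competitive equilibrium: 173.6 − 3Q = 36.5 + 2.75Q → Q* = 23.8435, P* = 102.0696.
Marginal revenue: MR = 173.6 − 6Q. Set MR = MC: 173.6 − 6Q = 36.5 + 2.75Q → Q_m = 15.6686.
Price P_m = 173.6 − 3·15.6686 = 126.5942; MC(Q_m) = 36.5 + 2.75·15.6686 = 79.5887.
Competitive Q* = 23.8435, so ΔQ = 8.1749; wedge = 126.5942 − 79.5887 = 47.0055.
Deadweight loss = ½ × 8.1749 × 47.0055 = €192.13.

€192.13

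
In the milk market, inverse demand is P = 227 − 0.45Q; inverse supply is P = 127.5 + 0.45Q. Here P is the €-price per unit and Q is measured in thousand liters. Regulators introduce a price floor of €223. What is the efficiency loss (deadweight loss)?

Competitive equilibrium: 227 − 0.45Q = 127.5 + 0.45Q → Q* = 110.5556, P* = 177.25.
At the floor P = 223, quantity demanded = (227 − 223)/0.45 = 8.8889.
Sellers' marginal cost at Q' = 8.8889: 127.5 + 0.45·8.8889 = 131.5.
ΔQ = 110.5556 − 8.8889 = 101.6667; wedge = 223 − 131.5 = 91.5.
Deadweight loss = ½ × 101.6667 × 91.5 = €4651.25 thousand.

€4651.25 thousand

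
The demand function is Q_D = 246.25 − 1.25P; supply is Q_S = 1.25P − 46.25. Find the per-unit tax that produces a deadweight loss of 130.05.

20.4

In inverse form: demand P = 197 − 0.8Q, supply P = 37 + 0.8Q.
Competitive equilibrium: 197 − 0.8Q = 37 + 0.8Q → Q* = 100, P* = 117.
A tax t gives ΔQ = t/1.6 and wedge t, so DWL = t²/3.2.
t²/3.2 = 130.05 → t² = 416.16 → t = 20.4.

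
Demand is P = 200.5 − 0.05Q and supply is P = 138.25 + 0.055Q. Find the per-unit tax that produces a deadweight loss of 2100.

21

Competitive equilibrium: 200.5 − 0.05Q = 138.25 + 0.055Q → Q* = 592.8571, P* = 170.8571.
A tax t gives ΔQ = t/0.105 and wedge t, so DWL = t²/0.21.
t²/0.21 = 2100 → t² = 441 → t = 21.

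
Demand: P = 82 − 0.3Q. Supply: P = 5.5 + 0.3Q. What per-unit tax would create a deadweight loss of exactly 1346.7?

40.2

Competitive equilibrium: 82 − 0.3Q = 5.5 + 0.3Q → Q* = 127.5, P* = 43.75.
A tax t gives ΔQ = t/0.6 and wedge t, so DWL = t²/1.2.
t²/1.2 = 1346.7 → t² = 1616.04 → t = 40.2.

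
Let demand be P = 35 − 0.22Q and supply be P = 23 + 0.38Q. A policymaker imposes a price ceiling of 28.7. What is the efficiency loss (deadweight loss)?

Competitive equilibrium: 35 − 0.22Q = 23 + 0.38Q → Q* = 20, P* = 30.6.
At the ceiling P = 28.7, quantity supplied = (28.7 − 23)/0.38 = 15.
Willingness to pay at Q' = 15: 35 − 0.22·15 = 31.7.
ΔQ = 20 − 15 = 5; wedge = 31.7 − 28.7 = 3.
The triangle = ½ × 5 × 3 = 7.50.

7.50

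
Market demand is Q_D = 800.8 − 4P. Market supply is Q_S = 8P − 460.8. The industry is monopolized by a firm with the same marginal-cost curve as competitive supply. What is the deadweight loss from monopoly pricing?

In inverse form: demand P = 200.2 − 0.25Q, supply P = 57.6 + 0.125Q.
Competitive equilibrium: 200.2 − 0.25Q = 57.6 + 0.125Q → Q* = 380.2667, P* = 105.1333.
Marginal revenue: MR = 200.2 − 0.5Q. Set MR = MC: 200.2 − 0.5Q = 57.6 + 0.125Q → Q_m = 228.16.
Price P_m = 200.2 − 0.25·228.16 = 143.16; MC(Q_m) = 57.6 + 0.125·228.16 = 86.12.
Competitive Q* = 380.2667, so ΔQ = 152.1067; wedge = 143.16 − 86.12 = 57.04.
Deadweight loss = ½ × 152.1067 × 57.04 = 4338.08.

4338.08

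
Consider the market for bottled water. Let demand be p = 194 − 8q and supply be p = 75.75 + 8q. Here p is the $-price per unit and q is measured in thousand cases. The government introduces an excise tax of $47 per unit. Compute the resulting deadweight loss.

Competitive equilibrium: 194 − 8q = 75.75 + 8q → q* = 7.3906, p* = 134.875.
With the tax, the buyer price exceeds the seller price by 47: (194 − 8q) − (75.75 + 8q) = 47 → q' = 4.4531.
Δq = 7.3906 − 4.4531 = 2.9375; the wedge equals the tax, 47.
The triangle = ½ × 2.9375 × 47 = $69.03 thousand.

$69.03 thousand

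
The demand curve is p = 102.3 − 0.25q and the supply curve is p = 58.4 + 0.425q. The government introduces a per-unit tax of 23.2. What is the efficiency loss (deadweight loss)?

398.70

Competitive equilibrium: 102.3 − 0.25q = 58.4 + 0.425q → q* = 65.037, p* = 86.0407.
With the tax, the buyer price exceeds the seller price by 23.2: (102.3 − 0.25q) − (58.4 + 0.425q) = 23.2 → q' = 30.6667.
Δq = 65.037 − 30.6667 = 34.3703; the wedge equals the tax, 23.2.
DWL = ½ × 34.3703 × 23.2 = 398.70.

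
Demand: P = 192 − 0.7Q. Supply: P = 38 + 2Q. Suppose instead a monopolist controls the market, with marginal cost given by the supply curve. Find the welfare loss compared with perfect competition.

Competitive equilibrium: 192 − 0.7Q = 38 + 2Q → Q* = 57.037, P* = 152.0741.
Marginal revenue: MR = 192 − 1.4Q. Set MR = MC: 192 − 1.4Q = 38 + 2Q → Q_m = 45.2941.
Price P_m = 192 − 0.7·45.2941 = 160.2941; MC(Q_m) = 38 + 2·45.2941 = 128.5882.
Competitive Q* = 57.037, so ΔQ = 11.7429; wedge = 160.2941 − 128.5882 = 31.7059.
DWL = ½ × 11.7429 × 31.7059 = 186.16.

186.16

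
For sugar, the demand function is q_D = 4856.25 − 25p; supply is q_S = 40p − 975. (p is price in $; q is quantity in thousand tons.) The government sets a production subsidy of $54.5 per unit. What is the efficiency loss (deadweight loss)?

$22848.08 thousand

In inverse form: demand p = 194.25 − 0.04q, supply p = 24.375 + 0.025q.
Competitive equilibrium: 194.25 − 0.04q = 24.375 + 0.025q → q* = 2613.4615, p* = 89.7115.
The subsidy lowers effective supply by 54.5: p = 0.025q − 30.125.
New quantity: 194.25 − 0.04q = 0.025q − 30.125 → q' = 3451.9231.
Overproduction Δq = 3451.9231 − 2613.4615 = 838.4616; wedge = subsidy = 54.5.
The triangle = ½ × 838.4616 × 54.5 = $22848.08 thousand.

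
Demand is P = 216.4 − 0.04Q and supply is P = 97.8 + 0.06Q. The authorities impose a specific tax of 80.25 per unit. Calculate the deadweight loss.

Competitive equilibrium: 216.4 − 0.04Q = 97.8 + 0.06Q → Q* = 1186, P* = 168.96.
With the tax, the buyer price exceeds the seller price by 80.25: (216.4 − 0.04Q) − (97.8 + 0.06Q) = 80.25 → Q' = 383.5.
ΔQ = 1186 − 383.5 = 802.5; the wedge equals the tax, 80.25.
DWL = ½ × 802.5 × 80.25 = 32200.31.

32200.31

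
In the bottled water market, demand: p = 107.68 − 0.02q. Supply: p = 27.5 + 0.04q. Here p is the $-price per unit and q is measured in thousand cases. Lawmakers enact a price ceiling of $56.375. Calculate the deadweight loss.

$11326.77 thousand

Competitive equilibrium: 107.68 − 0.02q = 27.5 + 0.04q → q* = 1336.3333, p* = 80.9533.
At the ceiling p = 56.375, quantity supplied = (56.375 − 27.5)/0.04 = 721.875.
Willingness to pay at q' = 721.875: 107.68 − 0.02·721.875 = 93.2425.
Δq = 1336.3333 − 721.875 = 614.4583; wedge = 93.2425 − 56.375 = 36.8675.
Welfare loss = ½ × 614.4583 × 36.8675 = $11326.77 thousand.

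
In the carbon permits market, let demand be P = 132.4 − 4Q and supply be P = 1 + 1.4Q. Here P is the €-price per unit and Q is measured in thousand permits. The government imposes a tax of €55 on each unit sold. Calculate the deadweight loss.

€280.09 thousand

Competitive equilibrium: 132.4 − 4Q = 1 + 1.4Q → Q* = 24.3333, P* = 35.0667.
With the tax, the buyer price exceeds the seller price by 55: (132.4 − 4Q) − (1 + 1.4Q) = 55 → Q' = 14.1481.
ΔQ = 24.3333 − 14.1481 = 10.1852; the wedge equals the tax, 55.
The triangle = ½ × 10.1852 × 55 = €280.09 thousand.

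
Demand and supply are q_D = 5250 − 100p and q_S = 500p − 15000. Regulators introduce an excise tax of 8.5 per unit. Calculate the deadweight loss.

In inverse form: demand p = 52.5 − 0.01q, supply p = 30 + 0.002q.
Competitive equilibrium: 52.5 − 0.01q = 30 + 0.002q → q* = 1875, p* = 33.75.
With the tax, the buyer price exceeds the seller price by 8.5: (52.5 − 0.01q) − (30 + 0.002q) = 8.5 → q' = 1166.6667.
Δq = 1875 − 1166.6667 = 708.3333; the wedge equals the tax, 8.5.
Deadweight loss = ½ × 708.3333 × 8.5 = 3010.42.

3010.42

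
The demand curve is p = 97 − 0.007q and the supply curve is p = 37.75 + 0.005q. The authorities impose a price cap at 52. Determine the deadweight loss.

26145.94

Competitive equilibrium: 97 − 0.007q = 37.75 + 0.005q → q* = 4937.5, p* = 62.4375.
At the ceiling p = 52, quantity supplied = (52 − 37.75)/0.005 = 2850.
Willingness to pay at q' = 2850: 97 − 0.007·2850 = 77.05.
Δq = 4937.5 − 2850 = 2087.5; wedge = 77.05 − 52 = 25.05.
Welfare loss = ½ × 2087.5 × 25.05 = 26145.94.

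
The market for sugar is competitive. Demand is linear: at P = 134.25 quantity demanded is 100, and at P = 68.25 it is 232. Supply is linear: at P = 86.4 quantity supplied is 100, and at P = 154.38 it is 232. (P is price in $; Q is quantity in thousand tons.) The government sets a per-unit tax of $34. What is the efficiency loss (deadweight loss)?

Demand slope = (68.25 − 134.25)/(232 − 100) = −0.5, so P = 184.25 − 0.5Q.
Supply slope = (154.38 − 86.4)/(232 − 100) = 0.515, so P = 34.9 + 0.515Q.
Competitive equilibrium: 184.25 − 0.5Q = 34.9 + 0.515Q → Q* = 147.1429, P* = 110.6786.
With the tax, the buyer price exceeds the seller price by 34: (184.25 − 0.5Q) − (34.9 + 0.515Q) = 34 → Q' = 113.6453.
ΔQ = 147.1429 − 113.6453 = 33.4976; the wedge equals the tax, 34.
The triangle = ½ × 33.4976 × 34 = $569.46 thousand.

$569.46 thousand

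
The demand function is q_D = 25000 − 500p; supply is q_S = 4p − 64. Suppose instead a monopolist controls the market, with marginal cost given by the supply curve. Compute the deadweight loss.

0.14

In inverse form: demand p = 50 − 0.002q, supply p = 16 + 0.25q.
Competitive equilibrium: 50 − 0.002q = 16 + 0.25q → q* = 134.9206, p* = 49.7302.
Marginal revenue: MR = 50 − 0.004q. Set MR = MC: 50 − 0.004q = 16 + 0.25q → q_m = 133.8583.
Price p_m = 50 − 0.002·133.8583 = 49.7323; MC(q_m) = 16 + 0.25·133.8583 = 49.4646.
Competitive q* = 134.9206, so Δq = 1.0623; wedge = 49.7323 − 49.4646 = 0.2677.
Deadweight loss = ½ × 1.0623 × 0.2677 = 0.14.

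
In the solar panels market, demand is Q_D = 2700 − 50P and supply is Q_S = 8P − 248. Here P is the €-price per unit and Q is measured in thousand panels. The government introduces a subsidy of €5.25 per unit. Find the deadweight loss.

€95.04 thousand

In inverse form: demand P = 54 − 0.02Q, supply P = 31 + 0.125Q.
Competitive equilibrium: 54 − 0.02Q = 31 + 0.125Q → Q* = 158.6207, P* = 50.8276.
The subsidy lowers effective supply by 5.25: P = 25.75 + 0.125Q.
New quantity: 54 − 0.02Q = 25.75 + 0.125Q → Q' = 194.8276.
Overproduction ΔQ = 194.8276 − 158.6207 = 36.2069; wedge = subsidy = 5.25.
DWL = ½ × 36.2069 × 5.25 = €95.04 thousand.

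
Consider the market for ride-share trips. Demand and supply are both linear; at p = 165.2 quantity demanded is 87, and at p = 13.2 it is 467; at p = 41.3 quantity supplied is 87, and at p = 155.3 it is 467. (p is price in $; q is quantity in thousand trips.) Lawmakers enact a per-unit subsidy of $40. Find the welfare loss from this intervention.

Demand slope = (13.2 − 165.2)/(467 − 87) = −0.4, so p = 200 − 0.4q.
Supply slope = (155.3 − 41.3)/(467 − 87) = 0.3, so p = 15.2 + 0.3q.
Competitive equilibrium: 200 − 0.4q = 15.2 + 0.3q → q* = 264, p* = 94.4.
The subsidy lowers effective supply by 40: p = 0.3q − 24.8.
New quantity: 200 − 0.4q = 0.3q − 24.8 → q' = 321.1429.
Overproduction Δq = 321.1429 − 264 = 57.1429; wedge = subsidy = 40.
Welfare loss = ½ × 57.1429 × 40 = $1142.86 thousand.

$1142.86 thousand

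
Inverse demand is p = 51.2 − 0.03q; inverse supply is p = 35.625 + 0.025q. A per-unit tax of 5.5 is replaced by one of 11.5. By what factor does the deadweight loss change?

4.372

Competitive equilibrium: 51.2 − 0.03q = 35.625 + 0.025q → q* = 283.1818, p* = 42.7045.
For a per-unit tax t: Δq = t/0.055, so DWL = ½·t·(t/0.055) = t²/0.11.
At t = 5.5: DWL = 275. At t = 11.5: DWL = 1202.273.
Ratio = (11.5/5.5)² = 4.372.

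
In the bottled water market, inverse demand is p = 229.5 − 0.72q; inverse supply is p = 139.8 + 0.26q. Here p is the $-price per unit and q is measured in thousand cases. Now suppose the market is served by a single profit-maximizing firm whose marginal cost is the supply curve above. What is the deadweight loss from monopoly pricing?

Competitive equilibrium: 229.5 − 0.72q = 139.8 + 0.26q → q* = 91.5306, p* = 163.598.
Marginal revenue: MR = 229.5 − 1.44q. Set MR = MC: 229.5 − 1.44q = 139.8 + 0.26q → q_m = 52.7647.
Price p_m = 229.5 − 0.72·52.7647 = 191.5094; MC(q_m) = 139.8 + 0.26·52.7647 = 153.5188.
Competitive q* = 91.5306, so Δq = 38.7659; wedge = 191.5094 − 153.5188 = 37.9906.
DWL = ½ × 38.7659 × 37.9906 = $736.37 thousand.

$736.37 thousand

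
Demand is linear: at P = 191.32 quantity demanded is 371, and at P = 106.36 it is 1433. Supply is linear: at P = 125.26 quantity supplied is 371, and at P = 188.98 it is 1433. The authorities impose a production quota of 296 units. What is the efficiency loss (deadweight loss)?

20933.69

Demand slope = (106.36 − 191.32)/(1433 − 371) = −0.08, so P = 221 − 0.08Q.
Supply slope = (188.98 − 125.26)/(1433 − 371) = 0.06, so P = 103 + 0.06Q.
Competitive equilibrium: 221 − 0.08Q = 103 + 0.06Q → Q* = 842.8571, P* = 153.5714.
At Q = 296: demand price = 221 − 0.08·296 = 197.32; supply price = 103 + 0.06·296 = 120.76.
ΔQ = 842.8571 − 296 = 546.8571; wedge = 197.32 − 120.76 = 76.56.
The triangle = ½ × 546.8571 × 76.56 = 20933.69.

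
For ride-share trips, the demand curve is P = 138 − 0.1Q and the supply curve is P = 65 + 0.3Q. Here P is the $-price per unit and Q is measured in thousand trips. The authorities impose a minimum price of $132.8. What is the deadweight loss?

Competitive equilibrium: 138 − 0.1Q = 65 + 0.3Q → Q* = 182.5, P* = 119.75.
At the floor P = 132.8, quantity demanded = (138 − 132.8)/0.1 = 52.
Sellers' marginal cost at Q' = 52: 65 + 0.3·52 = 80.6.
ΔQ = 182.5 − 52 = 130.5; wedge = 132.8 − 80.6 = 52.2.
The triangle = ½ × 130.5 × 52.2 = $3406.05 thousand.

$3406.05 thousand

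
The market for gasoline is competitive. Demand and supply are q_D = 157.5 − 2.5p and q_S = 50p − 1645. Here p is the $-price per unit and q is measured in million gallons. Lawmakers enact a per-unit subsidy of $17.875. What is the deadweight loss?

In inverse form: demand p = 63 − 0.4q, supply p = 32.9 + 0.02q.
Competitive equilibrium: 63 − 0.4q = 32.9 + 0.02q → q* = 71.6667, p* = 34.3333.
The subsidy lowers effective supply by 17.875: p = 15.025 + 0.02q.
New quantity: 63 − 0.4q = 15.025 + 0.02q → q' = 114.2262.
Overproduction Δq = 114.2262 − 71.6667 = 42.5595; wedge = subsidy = 17.875.
The triangle = ½ × 42.5595 × 17.875 = $380.38 million.

$380.38 million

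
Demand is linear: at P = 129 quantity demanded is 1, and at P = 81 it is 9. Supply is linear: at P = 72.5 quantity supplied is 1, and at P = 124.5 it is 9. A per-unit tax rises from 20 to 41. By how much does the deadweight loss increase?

Demand slope = (81 − 129)/(9 − 1) = −6, so P = 135 − 6Q.
Supply slope = (124.5 − 72.5)/(9 − 1) = 6.5, so P = 66 + 6.5Q.
Competitive equilibrium: 135 − 6Q = 66 + 6.5Q → Q* = 5.52, P* = 101.88.
For a per-unit tax t: ΔQ = t/12.5, so DWL = ½·t·(t/12.5) = t²/25.
At t = 20: DWL = 16. At t = 41: DWL = 67.24.
Increase = 67.24 − 16 = 51.24.

51.24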